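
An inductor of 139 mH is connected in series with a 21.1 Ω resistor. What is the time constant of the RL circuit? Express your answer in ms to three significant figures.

τ ≈ 6.59 ms

τ = L/R = (0.139 H)/(21.1 Ω) = 6.588×10^-3 s.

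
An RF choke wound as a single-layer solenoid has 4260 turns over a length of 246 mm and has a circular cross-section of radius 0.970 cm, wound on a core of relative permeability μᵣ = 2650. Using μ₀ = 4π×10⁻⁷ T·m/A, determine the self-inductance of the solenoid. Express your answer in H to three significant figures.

A = πr² = π(9.700×10^-3 m)² = 2.956×10^-4 m².
For a long solenoid, L = μ₀μᵣN²A/ℓ.
L = (4π×10⁻⁷)(2650)(4260)²(2.956×10^-4)/(0.246 m) = 72.62 H.

L ≈ 72.6 H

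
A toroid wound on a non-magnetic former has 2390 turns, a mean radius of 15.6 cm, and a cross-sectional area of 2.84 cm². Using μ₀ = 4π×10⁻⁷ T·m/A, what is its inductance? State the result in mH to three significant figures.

For a thin toroid, L = μ₀N²A/(2πR).
L = (4π×10⁻⁷)(2390)²(2.840×10^-4) / (2π×0.156 m) = 2.080×10^-3 H.

L ≈ 2.08 mH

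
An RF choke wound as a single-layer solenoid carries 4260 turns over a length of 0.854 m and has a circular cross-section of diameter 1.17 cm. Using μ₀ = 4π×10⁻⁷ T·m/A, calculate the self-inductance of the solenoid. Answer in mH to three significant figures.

A = π(d/2)² = π(5.850×10^-3 m)² = 1.075×10^-4 m².
For a long solenoid, L = μ₀N²A/ℓ.
L = (4π×10⁻⁷)(4260)²(1.075×10^-4)/(0.854 m) = 2.871×10^-3 H.

L ≈ 2.87 mH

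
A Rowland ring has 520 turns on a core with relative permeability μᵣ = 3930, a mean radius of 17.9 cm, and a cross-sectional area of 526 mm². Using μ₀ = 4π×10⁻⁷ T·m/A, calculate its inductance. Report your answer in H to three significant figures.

For a thin toroid, L = μ₀μᵣN²A/(2πR).
L = (4π×10⁻⁷)(3930)(520)²(5.260×10^-4) / (2π×0.179 m) = 0.6245 H.

L ≈ 0.625 H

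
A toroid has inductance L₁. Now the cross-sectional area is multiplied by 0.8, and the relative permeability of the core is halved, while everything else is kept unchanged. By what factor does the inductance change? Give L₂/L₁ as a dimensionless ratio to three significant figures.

L₂/L₁ = 0.400

For a toroid, L ∝ μᵣN²A/R.
L₂/L₁ = (0.8) × (0.5) = 0.400.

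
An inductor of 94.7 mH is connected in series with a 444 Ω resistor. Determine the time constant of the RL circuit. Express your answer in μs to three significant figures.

τ = L/R = (9.470×10^-2 H)/(444 Ω) = 2.133×10^-4 s.

τ ≈ 213 μs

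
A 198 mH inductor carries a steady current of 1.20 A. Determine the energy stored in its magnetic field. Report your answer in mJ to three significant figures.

Stored magnetic energy: U = ½LI².
U = ½(0.198 H)(1.20 A)² = 0.1426 J.

U ≈ 143 mJ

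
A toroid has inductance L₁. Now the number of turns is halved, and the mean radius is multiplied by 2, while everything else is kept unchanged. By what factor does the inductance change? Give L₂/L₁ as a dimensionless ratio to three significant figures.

L₂/L₁ = 0.125

For a toroid, L ∝ μᵣN²A/R.
L₂/L₁ = (0.5)^2 × (2)^-1 = 0.125.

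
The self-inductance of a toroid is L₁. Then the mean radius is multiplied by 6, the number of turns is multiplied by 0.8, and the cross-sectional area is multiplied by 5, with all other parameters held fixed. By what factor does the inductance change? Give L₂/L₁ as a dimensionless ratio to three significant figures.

L₂/L₁ = 0.533

For a toroid, L ∝ μᵣN²A/R.
L₂/L₁ = (6)^-1 × (0.8)^2 × (5) = 0.533.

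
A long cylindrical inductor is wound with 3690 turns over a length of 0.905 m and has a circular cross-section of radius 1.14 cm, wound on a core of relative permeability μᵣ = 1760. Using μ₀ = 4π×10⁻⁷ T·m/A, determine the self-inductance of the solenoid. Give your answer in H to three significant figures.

A = πr² = π(1.140×10^-2 m)² = 4.083×10^-4 m².
For a long solenoid, L = μ₀μᵣN²A/ℓ.
L = (4π×10⁻⁷)(1760)(3690)²(4.083×10^-4)/(0.905 m) = 13.59 H.

L ≈ 13.6 H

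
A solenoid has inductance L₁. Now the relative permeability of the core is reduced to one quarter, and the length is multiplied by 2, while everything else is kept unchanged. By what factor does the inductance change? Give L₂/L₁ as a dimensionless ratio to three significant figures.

For a solenoid, L ∝ μᵣN²A/ℓ.
L₂/L₁ = (0.25) × (2)^-1 = 0.125.

L₂/L₁ = 0.125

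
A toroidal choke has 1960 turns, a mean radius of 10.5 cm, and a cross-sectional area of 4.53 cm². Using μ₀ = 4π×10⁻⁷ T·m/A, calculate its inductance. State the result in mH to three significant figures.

For a thin toroid, L = μ₀N²A/(2πR).
L = (4π×10⁻⁷)(1960)²(4.530×10^-4) / (2π×0.105 m) = 3.3148×10^-3 H.

L ≈ 3.31 mH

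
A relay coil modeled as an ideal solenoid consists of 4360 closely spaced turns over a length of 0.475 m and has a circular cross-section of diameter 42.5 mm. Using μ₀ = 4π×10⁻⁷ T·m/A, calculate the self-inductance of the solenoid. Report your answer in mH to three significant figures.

A = π(d/2)² = π(2.125×10^-2 m)² = 1.419×10^-3 m².
For a long solenoid, L = μ₀N²A/ℓ.
L = (4π×10⁻⁷)(4360)²(1.419×10^-3)/(0.475 m) = 7.134×10^-2 H.

L ≈ 71.3 mH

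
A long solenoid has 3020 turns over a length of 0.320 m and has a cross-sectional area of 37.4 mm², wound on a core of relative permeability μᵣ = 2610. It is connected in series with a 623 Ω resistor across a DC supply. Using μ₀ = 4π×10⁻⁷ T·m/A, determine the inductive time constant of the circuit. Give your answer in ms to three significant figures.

A = 37.4 mm² = 3.740×10^-5 m².
L = μ₀μᵣN²A/ℓ = (4π×10⁻⁷)(2610)(3020)²(3.740×10^-5)/(0.32) = 3.496 H.
τ = L/R = (3.496)/(623) = 5.612×10^-3 s.

τ ≈ 5.61 ms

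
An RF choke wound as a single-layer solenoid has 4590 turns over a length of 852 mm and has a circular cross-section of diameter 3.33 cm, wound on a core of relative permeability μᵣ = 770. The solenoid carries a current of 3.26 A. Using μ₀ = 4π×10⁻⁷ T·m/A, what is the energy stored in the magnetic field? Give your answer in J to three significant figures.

U ≈ 111 J

A = π(d/2)² = π(1.665×10^-2 m)² = 8.709×10^-4 m².
L = μ₀μᵣN²A/ℓ = (4π×10⁻⁷)(770)(4590)²(8.709×10^-4)/(0.852) = 20.84 H.
U = ½LI² = ½(20.84)(3.26)² = 110.7 J.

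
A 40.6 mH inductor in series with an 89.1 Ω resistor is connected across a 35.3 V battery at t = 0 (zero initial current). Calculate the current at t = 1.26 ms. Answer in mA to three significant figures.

I ≈ 371 mA

τ = L/R = 4.060×10^-2/89.1 = 4.557×10^-4 s; final current I_∞ = ε/R = 35.3/89.1 = 0.3962 A.
I(t) = I_∞(1 − e^(−t/τ)) with t/τ = 2.765.
I = (0.3962)(1 − e^(−2.765)) = 0.3712 A.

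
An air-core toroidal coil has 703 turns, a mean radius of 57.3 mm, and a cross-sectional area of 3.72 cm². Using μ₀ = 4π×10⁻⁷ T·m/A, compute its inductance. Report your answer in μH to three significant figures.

For a thin toroid, L = μ₀N²A/(2πR).
L = (4π×10⁻⁷)(703)²(3.720×10^-4) / (2π×5.730×10^-2 m) = 6.417×10^-4 H.

L ≈ 642 μH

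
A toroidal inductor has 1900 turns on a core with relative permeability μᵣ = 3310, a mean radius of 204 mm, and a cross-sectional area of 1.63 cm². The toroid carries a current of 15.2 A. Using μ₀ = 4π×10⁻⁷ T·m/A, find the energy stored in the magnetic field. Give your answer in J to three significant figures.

L = μ₀μᵣN²A/(2πR) = (4π×10⁻⁷)(3310)(1900)²(1.630×10^-4)/(2π×0.204) = 1.91 H.
U = ½LI² = ½(1.91)(15.2)² = 220.6 J.

U ≈ 221 J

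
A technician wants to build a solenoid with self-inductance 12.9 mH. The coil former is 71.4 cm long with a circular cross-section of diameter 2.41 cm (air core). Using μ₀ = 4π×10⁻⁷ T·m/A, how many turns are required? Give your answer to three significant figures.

N ≈ 4010 turns

A = π(d/2)² = π(1.205×10^-2 m)² = 4.562×10^-4 m².
From L = μ₀N²A/ℓ, N = √(Lℓ / (μ₀A)).
N = √[(1.290×10^-2)(0.714) / ((4π×10⁻⁷)×4.562×10^-4)] = √(1.607×10^7) ≈ 4008.5.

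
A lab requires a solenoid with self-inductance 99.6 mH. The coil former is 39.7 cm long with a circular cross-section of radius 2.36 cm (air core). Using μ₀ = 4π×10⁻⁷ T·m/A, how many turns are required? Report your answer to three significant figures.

A = πr² = π(2.360×10^-2 m)² = 1.750×10^-3 m².
From L = μ₀N²A/ℓ, N = √(Lℓ / (μ₀A)).
N = √[(9.960×10^-2)(0.397) / ((4π×10⁻⁷)×1.750×10^-3)] = √(1.798×10^7) ≈ 4240.7.

N ≈ 4240 turns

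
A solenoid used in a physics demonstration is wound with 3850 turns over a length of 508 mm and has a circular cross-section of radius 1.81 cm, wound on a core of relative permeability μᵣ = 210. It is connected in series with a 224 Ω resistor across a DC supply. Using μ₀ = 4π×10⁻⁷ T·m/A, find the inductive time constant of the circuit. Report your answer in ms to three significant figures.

A = πr² = π(1.810×10^-2 m)² = 1.029×10^-3 m².
L = μ₀μᵣN²A/ℓ = (4π×10⁻⁷)(210)(3850)²(1.029×10^-3)/(0.508) = 7.9249 H.
τ = L/R = (7.9249)/(224) = 3.538×10^-2 s.

τ ≈ 35.4 ms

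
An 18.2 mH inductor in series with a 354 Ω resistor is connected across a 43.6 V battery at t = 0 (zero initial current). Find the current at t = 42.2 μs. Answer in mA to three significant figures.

τ = L/R = 1.820×10^-2/354 = 5.141×10^-5 s; final current I_∞ = ε/R = 43.6/354 = 0.1232 A.
I(t) = I_∞(1 − e^(−t/τ)) with t/τ = 0.821.
I = (0.1232)(1 − e^(−0.821)) = 6.896×10^-2 A.

I ≈ 69.0 mA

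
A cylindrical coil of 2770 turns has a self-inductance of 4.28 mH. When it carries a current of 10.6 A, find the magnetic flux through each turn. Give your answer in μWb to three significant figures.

Φ_B ≈ 16.4 μWb

From L = NΦ_B/I, the flux per turn is Φ_B = LI/N.
Φ_B = (4.280×10^-3 H)(10.6 A)/2770 = 1.638×10^-5 Wb.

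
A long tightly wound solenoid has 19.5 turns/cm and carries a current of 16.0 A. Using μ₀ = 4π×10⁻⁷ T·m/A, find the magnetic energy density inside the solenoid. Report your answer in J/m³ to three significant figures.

B = μ₀nI = (4π×10⁻⁷)(1.950×10^3)(16.0) = 3.921×10^-2 T.
u = B²/(2μ₀) = (3.921×10^-2)²/(2×4π×10⁻⁷) = 611.6 J/m³.

u ≈ 612 J/m³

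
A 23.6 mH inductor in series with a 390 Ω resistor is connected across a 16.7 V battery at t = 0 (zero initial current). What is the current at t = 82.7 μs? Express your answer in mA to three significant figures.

τ = L/R = 2.360×10^-2/390 = 6.051×10^-5 s; final current I_∞ = ε/R = 16.7/390 = 4.282×10^-2 A.
I(t) = I_∞(1 − e^(−t/τ)) with t/τ = 1.367.
I = (4.282×10^-2)(1 − e^(−1.367)) = 3.190×10^-2 A.

I ≈ 31.9 mA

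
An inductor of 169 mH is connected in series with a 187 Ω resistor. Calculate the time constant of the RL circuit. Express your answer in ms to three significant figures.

τ = L/R = (0.169 H)/(187 Ω) = 9.037×10^-4 s.

τ ≈ 0.904 ms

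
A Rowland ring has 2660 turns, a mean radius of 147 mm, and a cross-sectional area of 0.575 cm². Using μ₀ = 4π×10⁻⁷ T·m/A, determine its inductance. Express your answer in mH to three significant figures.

L ≈ 0.554 mH

For a thin toroid, L = μ₀N²A/(2πR).
L = (4π×10⁻⁷)(2660)²(5.750×10^-5) / (2π×0.147 m) = 5.535×10^-4 H.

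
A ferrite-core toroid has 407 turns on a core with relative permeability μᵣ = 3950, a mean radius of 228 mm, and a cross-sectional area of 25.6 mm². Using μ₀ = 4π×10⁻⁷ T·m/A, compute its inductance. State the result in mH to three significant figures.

For a thin toroid, L = μ₀μᵣN²A/(2πR).
L = (4π×10⁻⁷)(3950)(407)²(2.560×10^-5) / (2π×0.228 m) = 1.469×10^-2 H.

L ≈ 14.7 mH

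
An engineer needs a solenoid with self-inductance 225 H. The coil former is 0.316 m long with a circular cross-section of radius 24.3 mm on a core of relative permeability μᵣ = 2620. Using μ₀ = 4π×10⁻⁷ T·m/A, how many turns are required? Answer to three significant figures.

N ≈ 3410 turns

A = πr² = π(2.430×10^-2 m)² = 1.855×10^-3 m².
From L = μ₀μᵣN²A/ℓ, N = √(Lℓ / (μ₀μᵣA)).
N = √[(225)(0.316) / ((4π×10⁻⁷)(2620)×1.855×10^-3)] = √(1.164×10^7) ≈ 3411.9.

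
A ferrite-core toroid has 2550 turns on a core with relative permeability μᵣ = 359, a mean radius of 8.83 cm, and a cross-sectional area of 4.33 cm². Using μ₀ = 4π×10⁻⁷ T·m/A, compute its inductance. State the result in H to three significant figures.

For a thin toroid, L = μ₀μᵣN²A/(2πR).
L = (4π×10⁻⁷)(359)(2550)²(4.330×10^-4) / (2π×8.830×10^-2 m) = 2.289 H.

L ≈ 2.29 H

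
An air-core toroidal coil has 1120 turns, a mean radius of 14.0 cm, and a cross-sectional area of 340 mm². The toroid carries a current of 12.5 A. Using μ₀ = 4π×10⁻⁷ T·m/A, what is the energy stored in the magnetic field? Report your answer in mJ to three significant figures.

U ≈ 47.6 mJ

L = μ₀N²A/(2πR) = (4π×10⁻⁷)(1120)²(3.400×10^-4)/(2π×0.14) = 6.093×10^-4 H.
U = ½LI² = ½(6.093×10^-4)(12.5)² = 4.760×10^-2 J.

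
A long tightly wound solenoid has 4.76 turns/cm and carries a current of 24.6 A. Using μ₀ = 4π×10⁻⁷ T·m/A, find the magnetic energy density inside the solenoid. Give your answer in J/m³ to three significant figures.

B = μ₀nI = (4π×10⁻⁷)(476)(24.6) = 1.471×10^-2 T.
u = B²/(2μ₀) = (1.471×10^-2)²/(2×4π×10⁻⁷) = 86.15 J/m³.

u ≈ 86.2 J/m³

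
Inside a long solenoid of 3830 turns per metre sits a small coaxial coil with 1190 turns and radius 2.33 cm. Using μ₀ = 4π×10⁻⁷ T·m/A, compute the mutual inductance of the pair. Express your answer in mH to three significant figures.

The outer solenoid produces a uniform field B₁ = μ₀n₁I₁ across the inner coil,
so the flux linkage is N₂Φ = N₂B₁A₂ = μ₀n₁N₂A₂·I₁, giving M = μ₀n₁N₂A₂.
A₂ = πr² = π(2.330×10^-2 m)² = 1.706×10^-3 m².
M = (4π×10⁻⁷)(3830)(1190)(1.706×10^-3) = 9.768×10^-3 H.

M ≈ 9.77 mH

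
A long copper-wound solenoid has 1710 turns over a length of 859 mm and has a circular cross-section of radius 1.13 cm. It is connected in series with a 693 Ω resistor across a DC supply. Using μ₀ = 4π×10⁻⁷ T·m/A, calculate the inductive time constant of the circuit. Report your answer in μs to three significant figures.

A = πr² = π(1.130×10^-2 m)² = 4.011×10^-4 m².
L = μ₀N²A/ℓ = (4π×10⁻⁷)(1710)²(4.011×10^-4)/(0.859) = 1.716×10^-3 H.
τ = L/R = (1.716×10^-3)/(693) = 2.476×10^-6 s.

τ ≈ 2.48 μs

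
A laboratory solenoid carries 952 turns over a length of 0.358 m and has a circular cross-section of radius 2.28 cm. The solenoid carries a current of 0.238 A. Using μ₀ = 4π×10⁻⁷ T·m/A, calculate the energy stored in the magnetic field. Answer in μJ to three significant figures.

U ≈ 147 μJ

A = πr² = π(2.280×10^-2 m)² = 1.633×10^-3 m².
L = μ₀N²A/ℓ = (4π×10⁻⁷)(952)²(1.633×10^-3)/(0.358) = 5.195×10^-3 H.
U = ½LI² = ½(5.195×10^-3)(0.238)² = 1.471×10^-4 J.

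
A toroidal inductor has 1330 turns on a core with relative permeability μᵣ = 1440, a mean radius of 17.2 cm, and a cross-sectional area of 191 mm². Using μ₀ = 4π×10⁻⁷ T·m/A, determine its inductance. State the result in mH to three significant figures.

For a thin toroid, L = μ₀μᵣN²A/(2πR).
L = (4π×10⁻⁷)(1440)(1330)²(1.910×10^-4) / (2π×0.172 m) = 0.5657 H.

L ≈ 566 mH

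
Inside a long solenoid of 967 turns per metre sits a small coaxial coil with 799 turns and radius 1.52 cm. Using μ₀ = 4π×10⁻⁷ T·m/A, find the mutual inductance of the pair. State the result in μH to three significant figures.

The outer solenoid produces a uniform field B₁ = μ₀n₁I₁ across the inner coil,
so the flux linkage is N₂Φ = N₂B₁A₂ = μ₀n₁N₂A₂·I₁, giving M = μ₀n₁N₂A₂.
A₂ = πr² = π(1.520×10^-2 m)² = 7.258×10^-4 m².
M = (4π×10⁻⁷)(967)(799)(7.258×10^-4) = 7.047×10^-4 H.

M ≈ 705 μH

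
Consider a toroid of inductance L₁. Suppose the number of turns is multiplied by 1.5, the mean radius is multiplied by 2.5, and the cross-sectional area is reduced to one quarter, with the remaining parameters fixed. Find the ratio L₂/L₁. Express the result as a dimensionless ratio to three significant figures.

L₂/L₁ = 0.225

For a toroid, L ∝ μᵣN²A/R.
L₂/L₁ = (1.5)^2 × (2.5)^-1 × (0.25) = 0.225.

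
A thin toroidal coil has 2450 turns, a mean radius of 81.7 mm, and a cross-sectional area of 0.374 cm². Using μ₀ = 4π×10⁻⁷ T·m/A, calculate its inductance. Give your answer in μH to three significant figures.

L ≈ 550 μH

For a thin toroid, L = μ₀N²A/(2πR).
L = (4π×10⁻⁷)(2450)²(3.740×10^-5) / (2π×8.170×10^-2 m) = 5.496×10^-4 H.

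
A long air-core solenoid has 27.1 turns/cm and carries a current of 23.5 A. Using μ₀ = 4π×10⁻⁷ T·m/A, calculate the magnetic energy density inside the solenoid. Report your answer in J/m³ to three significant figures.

B = μ₀nI = (4π×10⁻⁷)(2.710×10^3)(23.5) = 8.003×10^-2 T.
u = B²/(2μ₀) = (8.003×10^-2)²/(2×4π×10⁻⁷) = 2.548×10^3 J/m³.

u ≈ 2550 J/m³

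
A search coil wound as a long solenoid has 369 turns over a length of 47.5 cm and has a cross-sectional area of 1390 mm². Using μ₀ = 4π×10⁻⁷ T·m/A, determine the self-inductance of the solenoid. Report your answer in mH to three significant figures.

L ≈ 0.501 mH

A = 1390 mm² = 1.390×10^-3 m².
For a long solenoid, L = μ₀N²A/ℓ.
L = (4π×10⁻⁷)(369)²(1.390×10^-3)/(0.475 m) = 5.007×10^-4 H.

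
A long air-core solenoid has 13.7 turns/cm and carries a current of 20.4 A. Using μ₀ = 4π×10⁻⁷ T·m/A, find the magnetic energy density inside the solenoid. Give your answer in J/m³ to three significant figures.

u ≈ 491 J/m³

B = μ₀nI = (4π×10⁻⁷)(1.370×10^3)(20.4) = 3.512×10^-2 T.
u = B²/(2μ₀) = (3.512×10^-2)²/(2×4π×10⁻⁷) = 490.8 J/m³.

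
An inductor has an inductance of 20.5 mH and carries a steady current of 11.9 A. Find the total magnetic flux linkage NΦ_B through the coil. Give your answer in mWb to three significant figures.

NΦ_B ≈ 244 mWb

From L = NΦ_B/I, the flux linkage is NΦ_B = LI.
NΦ_B = (2.050×10^-2 H)(11.9 A) = 0.244 Wb.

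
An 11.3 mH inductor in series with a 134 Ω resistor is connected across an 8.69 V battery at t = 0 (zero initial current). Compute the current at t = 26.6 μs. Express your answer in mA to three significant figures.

τ = L/R = 1.130×10^-2/134 = 8.433×10^-5 s; final current I_∞ = ε/R = 8.69/134 = 6.485×10^-2 A.
I(t) = I_∞(1 − e^(−t/τ)) with t/τ = 0.315.
I = (6.485×10^-2)(1 − e^(−0.315)) = 1.754×10^-2 A.

I ≈ 17.5 mA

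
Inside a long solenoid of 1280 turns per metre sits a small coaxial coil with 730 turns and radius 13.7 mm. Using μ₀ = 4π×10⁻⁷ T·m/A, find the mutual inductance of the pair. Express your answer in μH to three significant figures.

M ≈ 692 μH

The outer solenoid produces a uniform field B₁ = μ₀n₁I₁ across the inner coil,
so the flux linkage is N₂Φ = N₂B₁A₂ = μ₀n₁N₂A₂·I₁, giving M = μ₀n₁N₂A₂.
A₂ = πr² = π(1.370×10^-2 m)² = 5.896×10^-4 m².
M = (4π×10⁻⁷)(1280)(730)(5.896×10^-4) = 6.924×10^-4 H.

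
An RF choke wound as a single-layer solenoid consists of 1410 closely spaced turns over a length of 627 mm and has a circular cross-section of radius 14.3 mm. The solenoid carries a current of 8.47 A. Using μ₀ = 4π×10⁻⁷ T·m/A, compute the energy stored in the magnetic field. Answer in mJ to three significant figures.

U ≈ 91.8 mJ

A = πr² = π(1.430×10^-2 m)² = 6.424×10^-4 m².
L = μ₀N²A/ℓ = (4π×10⁻⁷)(1410)²(6.424×10^-4)/(0.627) = 2.560×10^-3 H.
U = ½LI² = ½(2.560×10^-3)(8.47)² = 9.182×10^-2 J.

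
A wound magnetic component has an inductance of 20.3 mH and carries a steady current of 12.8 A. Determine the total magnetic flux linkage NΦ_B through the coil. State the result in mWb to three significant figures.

From L = NΦ_B/I, the flux linkage is NΦ_B = LI.
NΦ_B = (2.030×10^-2 H)(12.8 A) = 0.2598 Wb.

NΦ_B ≈ 260 mWb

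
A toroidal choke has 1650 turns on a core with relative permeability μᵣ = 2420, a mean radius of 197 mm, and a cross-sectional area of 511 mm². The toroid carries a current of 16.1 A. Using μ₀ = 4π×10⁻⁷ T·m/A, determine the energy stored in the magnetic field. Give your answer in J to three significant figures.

L = μ₀μᵣN²A/(2πR) = (4π×10⁻⁷)(2420)(1650)²(5.110×10^-4)/(2π×0.197) = 3.418 H.
U = ½LI² = ½(3.418)(16.1)² = 443 J.

U ≈ 443 J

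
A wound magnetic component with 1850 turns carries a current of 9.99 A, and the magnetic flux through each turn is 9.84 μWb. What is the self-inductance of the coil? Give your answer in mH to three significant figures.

Self-inductance is defined by L = NΦ_B/I (flux linkage over current).
L = (1850)(9.840×10^-6 Wb)/(9.99 A) = 1.822×10^-3 H.

L ≈ 1.82 mH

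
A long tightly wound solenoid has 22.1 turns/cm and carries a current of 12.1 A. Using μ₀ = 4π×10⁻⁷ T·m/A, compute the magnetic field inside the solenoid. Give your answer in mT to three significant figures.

Inside a long solenoid, B = μ₀nI.
B = (4π×10⁻⁷)(2.210×10^3 m⁻¹)(12.1 A) = 3.360×10^-2 T.

B ≈ 33.6 mT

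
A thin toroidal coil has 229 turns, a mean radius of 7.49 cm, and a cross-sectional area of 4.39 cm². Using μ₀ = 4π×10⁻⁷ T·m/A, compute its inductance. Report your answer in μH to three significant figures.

For a thin toroid, L = μ₀N²A/(2πR).
L = (4π×10⁻⁷)(229)²(4.390×10^-4) / (2π×7.490×10^-2 m) = 6.147×10^-5 H.

L ≈ 61.5 μH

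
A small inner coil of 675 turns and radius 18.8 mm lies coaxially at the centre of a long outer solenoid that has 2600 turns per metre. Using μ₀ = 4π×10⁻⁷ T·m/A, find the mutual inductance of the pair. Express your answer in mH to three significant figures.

M ≈ 2.45 mH

The outer solenoid produces a uniform field B₁ = μ₀n₁I₁ across the inner coil,
so the flux linkage is N₂Φ = N₂B₁A₂ = μ₀n₁N₂A₂·I₁, giving M = μ₀n₁N₂A₂.
A₂ = πr² = π(1.880×10^-2 m)² = 1.110×10^-3 m².
M = (4π×10⁻⁷)(2600)(675)(1.110×10^-3) = 2.449×10^-3 H.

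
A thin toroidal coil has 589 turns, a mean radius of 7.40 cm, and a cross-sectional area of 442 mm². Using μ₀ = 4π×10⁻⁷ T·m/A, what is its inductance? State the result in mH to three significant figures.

For a thin toroid, L = μ₀N²A/(2πR).
L = (4π×10⁻⁷)(589)²(4.420×10^-4) / (2π×7.400×10^-2 m) = 4.144×10^-4 H.

L ≈ 0.414 mH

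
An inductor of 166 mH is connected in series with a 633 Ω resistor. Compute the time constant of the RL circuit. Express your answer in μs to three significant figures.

τ = L/R = (0.166 H)/(633 Ω) = 2.622×10^-4 s.

τ ≈ 262 μs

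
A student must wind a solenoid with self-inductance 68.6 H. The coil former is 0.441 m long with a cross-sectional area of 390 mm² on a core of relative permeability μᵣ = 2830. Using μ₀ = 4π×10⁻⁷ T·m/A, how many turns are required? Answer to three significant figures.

A = 390 mm² = 3.900×10^-4 m².
From L = μ₀μᵣN²A/ℓ, N = √(Lℓ / (μ₀μᵣA)).
N = √[(68.6)(0.441) / ((4π×10⁻⁷)(2830)×3.900×10^-4)] = √(2.181×10^7) ≈ 4670.4.

N ≈ 4670 turns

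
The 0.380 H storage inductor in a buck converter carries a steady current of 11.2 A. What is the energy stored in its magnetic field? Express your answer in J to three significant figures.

U ≈ 23.8 J

Stored magnetic energy: U = ½LI².
U = ½(0.38 H)(11.2 A)² = 23.83 J.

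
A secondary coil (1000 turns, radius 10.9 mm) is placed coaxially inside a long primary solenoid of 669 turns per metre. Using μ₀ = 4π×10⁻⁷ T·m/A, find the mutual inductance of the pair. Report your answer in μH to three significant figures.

The outer solenoid produces a uniform field B₁ = μ₀n₁I₁ across the inner coil,
so the flux linkage is N₂Φ = N₂B₁A₂ = μ₀n₁N₂A₂·I₁, giving M = μ₀n₁N₂A₂.
A₂ = πr² = π(1.090×10^-2 m)² = 3.733×10^-4 m².
M = (4π×10⁻⁷)(669)(1000)(3.733×10^-4) = 3.138×10^-4 H.

M ≈ 314 μH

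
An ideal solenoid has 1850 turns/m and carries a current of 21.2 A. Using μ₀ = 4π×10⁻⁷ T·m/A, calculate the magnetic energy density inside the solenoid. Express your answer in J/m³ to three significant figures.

u ≈ 966 J/m³

B = μ₀nI = (4π×10⁻⁷)(1.850×10^3)(21.2) = 4.929×10^-2 T.
u = B²/(2μ₀) = (4.929×10^-2)²/(2×4π×10⁻⁷) = 966.48 J/m³.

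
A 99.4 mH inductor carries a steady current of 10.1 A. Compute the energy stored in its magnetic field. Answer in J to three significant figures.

U ≈ 5.07 J

Stored magnetic energy: U = ½LI².
U = ½(9.940×10^-2 H)(10.1 A)² = 5.07 J.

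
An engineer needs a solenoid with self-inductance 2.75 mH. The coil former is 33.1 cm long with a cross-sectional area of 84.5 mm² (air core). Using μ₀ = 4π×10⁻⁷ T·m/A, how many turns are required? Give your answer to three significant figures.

N ≈ 2930 turns

A = 84.5 mm² = 8.450×10^-5 m².
From L = μ₀N²A/ℓ, N = √(Lℓ / (μ₀A)).
N = √[(2.750×10^-3)(0.331) / ((4π×10⁻⁷)×8.450×10^-5)] = √(8.572×10^6) ≈ 2927.8.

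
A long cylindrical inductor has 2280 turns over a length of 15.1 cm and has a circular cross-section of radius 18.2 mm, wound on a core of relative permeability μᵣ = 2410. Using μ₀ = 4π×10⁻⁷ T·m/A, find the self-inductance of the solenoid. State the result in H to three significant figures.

A = πr² = π(1.820×10^-2 m)² = 1.041×10^-3 m².
For a long solenoid, L = μ₀μᵣN²A/ℓ.
L = (4π×10⁻⁷)(2410)(2280)²(1.041×10^-3)/(0.151 m) = 108.496 H.

L ≈ 108 H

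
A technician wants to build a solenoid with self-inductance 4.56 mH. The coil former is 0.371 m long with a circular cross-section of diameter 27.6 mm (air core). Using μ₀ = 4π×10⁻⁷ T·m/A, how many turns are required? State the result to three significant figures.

N ≈ 1500 turns

A = π(d/2)² = π(1.380×10^-2 m)² = 5.983×10^-4 m².
From L = μ₀N²A/ℓ, N = √(Lℓ / (μ₀A)).
N = √[(4.560×10^-3)(0.371) / ((4π×10⁻⁷)×5.983×10^-4)] = √(2.250×10^6) ≈ 1500.1.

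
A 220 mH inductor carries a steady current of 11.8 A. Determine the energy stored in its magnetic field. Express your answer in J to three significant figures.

U ≈ 15.3 J

Stored magnetic energy: U = ½LI².
U = ½(0.22 H)(11.8 A)² = 15.32 J.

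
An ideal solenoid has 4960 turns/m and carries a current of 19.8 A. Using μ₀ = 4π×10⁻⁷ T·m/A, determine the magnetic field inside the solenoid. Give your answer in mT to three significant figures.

Inside a long solenoid, B = μ₀nI.
B = (4π×10⁻⁷)(4.960×10^3 m⁻¹)(19.8 A) = 0.1234 T.

B ≈ 123 mT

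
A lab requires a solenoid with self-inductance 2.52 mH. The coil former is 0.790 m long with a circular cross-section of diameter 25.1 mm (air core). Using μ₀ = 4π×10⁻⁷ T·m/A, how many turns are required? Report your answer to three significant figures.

A = π(d/2)² = π(1.255×10^-2 m)² = 4.948×10^-4 m².
From L = μ₀N²A/ℓ, N = √(Lℓ / (μ₀A)).
N = √[(2.520×10^-3)(0.79) / ((4π×10⁻⁷)×4.948×10^-4)] = √(3.202×10^6) ≈ 1789.3.

N ≈ 1790 turns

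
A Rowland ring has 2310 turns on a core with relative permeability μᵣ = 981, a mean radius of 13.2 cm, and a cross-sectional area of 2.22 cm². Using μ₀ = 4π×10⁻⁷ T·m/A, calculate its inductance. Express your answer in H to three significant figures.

L ≈ 1.76 H

For a thin toroid, L = μ₀μᵣN²A/(2πR).
L = (4π×10⁻⁷)(981)(2310)²(2.220×10^-4) / (2π×0.132 m) = 1.761 H.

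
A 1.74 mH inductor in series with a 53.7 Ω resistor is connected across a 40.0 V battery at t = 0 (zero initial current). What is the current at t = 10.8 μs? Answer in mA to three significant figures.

τ = L/R = 1.740×10^-3/53.7 = 3.240×10^-5 s; final current I_∞ = ε/R = 40.0/53.7 = 0.7449 A.
I(t) = I_∞(1 − e^(−t/τ)) with t/τ = 0.333.
I = (0.7449)(1 − e^(−0.333)) = 0.2111 A.

I ≈ 211 mA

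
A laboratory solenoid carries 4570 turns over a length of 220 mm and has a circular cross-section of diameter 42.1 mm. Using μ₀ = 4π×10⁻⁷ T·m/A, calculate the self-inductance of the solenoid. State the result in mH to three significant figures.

A = π(d/2)² = π(2.105×10^-2 m)² = 1.392×10^-3 m².
For a long solenoid, L = μ₀N²A/ℓ.
L = (4π×10⁻⁷)(4570)²(1.392×10^-3)/(0.22 m) = 0.1661 H.

L ≈ 166 mH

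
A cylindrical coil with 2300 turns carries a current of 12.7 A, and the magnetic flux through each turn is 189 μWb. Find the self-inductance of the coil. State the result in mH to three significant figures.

L ≈ 34.2 mH

Self-inductance is defined by L = NΦ_B/I (flux linkage over current).
L = (2300)(1.890×10^-4 Wb)/(12.7 A) = 3.423×10^-2 H.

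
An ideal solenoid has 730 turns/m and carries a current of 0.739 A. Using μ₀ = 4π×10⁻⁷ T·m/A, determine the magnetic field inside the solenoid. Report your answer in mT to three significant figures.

Inside a long solenoid, B = μ₀nI.
B = (4π×10⁻⁷)(730 m⁻¹)(0.739 A) = 6.779×10^-4 T.

B ≈ 0.678 mT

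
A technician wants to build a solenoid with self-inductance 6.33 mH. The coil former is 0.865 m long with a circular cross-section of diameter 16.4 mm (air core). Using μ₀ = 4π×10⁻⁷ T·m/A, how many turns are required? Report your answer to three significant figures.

N ≈ 4540 turns

A = π(d/2)² = π(8.200×10^-3 m)² = 2.112×10^-4 m².
From L = μ₀N²A/ℓ, N = √(Lℓ / (μ₀A)).
N = √[(6.330×10^-3)(0.865) / ((4π×10⁻⁷)×2.112×10^-4)] = √(2.063×10^7) ≈ 4541.7.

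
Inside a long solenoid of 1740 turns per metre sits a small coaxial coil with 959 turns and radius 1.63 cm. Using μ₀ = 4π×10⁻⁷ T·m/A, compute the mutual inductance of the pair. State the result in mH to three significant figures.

M ≈ 1.75 mH

The outer solenoid produces a uniform field B₁ = μ₀n₁I₁ across the inner coil,
so the flux linkage is N₂Φ = N₂B₁A₂ = μ₀n₁N₂A₂·I₁, giving M = μ₀n₁N₂A₂.
A₂ = πr² = π(1.630×10^-2 m)² = 8.347×10^-4 m².
M = (4π×10⁻⁷)(1740)(959)(8.347×10^-4) = 1.750×10^-3 H.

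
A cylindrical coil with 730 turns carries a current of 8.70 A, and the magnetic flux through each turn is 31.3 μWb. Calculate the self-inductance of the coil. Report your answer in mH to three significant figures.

L ≈ 2.63 mH

Self-inductance is defined by L = NΦ_B/I (flux linkage over current).
L = (730)(3.130×10^-5 Wb)/(8.70 A) = 2.626×10^-3 H.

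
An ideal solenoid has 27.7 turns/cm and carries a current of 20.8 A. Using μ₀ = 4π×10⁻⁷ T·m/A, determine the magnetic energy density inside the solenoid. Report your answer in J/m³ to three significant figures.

u ≈ 2090 J/m³

B = μ₀nI = (4π×10⁻⁷)(2.770×10^3)(20.8) = 7.240×10^-2 T.
u = B²/(2μ₀) = (7.240×10^-2)²/(2×4π×10⁻⁷) = 2.086×10^3 J/m³.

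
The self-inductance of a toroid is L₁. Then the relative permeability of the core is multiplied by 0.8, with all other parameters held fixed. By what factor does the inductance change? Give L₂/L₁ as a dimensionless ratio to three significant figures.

For a toroid, L ∝ μᵣN²A/R.
L₂/L₁ = (0.8) = 0.800.

L₂/L₁ = 0.800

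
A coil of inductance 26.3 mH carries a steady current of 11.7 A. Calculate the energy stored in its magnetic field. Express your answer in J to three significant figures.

Stored magnetic energy: U = ½LI².
U = ½(2.630×10^-2 H)(11.7 A)² = 1.8 J.

U ≈ 1.80 J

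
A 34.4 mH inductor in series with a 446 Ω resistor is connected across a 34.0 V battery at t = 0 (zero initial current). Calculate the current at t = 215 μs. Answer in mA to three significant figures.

τ = L/R = 3.440×10^-2/446 = 7.713×10^-5 s; final current I_∞ = ε/R = 34.0/446 = 7.623×10^-2 A.
I(t) = I_∞(1 − e^(−t/τ)) with t/τ = 2.787.
I = (7.623×10^-2)(1 − e^(−2.787)) = 7.154×10^-2 A.

I ≈ 71.5 mA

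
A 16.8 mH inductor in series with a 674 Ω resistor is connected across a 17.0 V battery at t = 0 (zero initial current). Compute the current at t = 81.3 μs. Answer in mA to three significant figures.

I ≈ 24.3 mA

τ = L/R = 1.680×10^-2/674 = 2.493×10^-5 s; final current I_∞ = ε/R = 17.0/674 = 2.522×10^-2 A.
I(t) = I_∞(1 − e^(−t/τ)) with t/τ = 3.262.
I = (2.522×10^-2)(1 − e^(−3.262)) = 2.426×10^-2 A.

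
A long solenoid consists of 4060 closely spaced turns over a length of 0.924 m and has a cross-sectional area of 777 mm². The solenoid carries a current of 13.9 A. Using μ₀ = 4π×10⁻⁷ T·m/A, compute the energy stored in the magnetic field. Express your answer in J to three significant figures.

A = 777 mm² = 7.770×10^-4 m².
L = μ₀N²A/ℓ = (4π×10⁻⁷)(4060)²(7.770×10^-4)/(0.924) = 1.742×10^-2 H.
U = ½LI² = ½(1.742×10^-2)(13.9)² = 1.683 J.

U ≈ 1.68 J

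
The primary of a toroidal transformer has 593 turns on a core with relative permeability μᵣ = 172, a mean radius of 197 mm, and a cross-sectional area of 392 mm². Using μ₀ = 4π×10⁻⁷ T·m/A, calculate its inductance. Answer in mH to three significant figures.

L ≈ 24.1 mH

For a thin toroid, L = μ₀μᵣN²A/(2πR).
L = (4π×10⁻⁷)(172)(593)²(3.920×10^-4) / (2π×0.197 m) = 2.407×10^-2 H.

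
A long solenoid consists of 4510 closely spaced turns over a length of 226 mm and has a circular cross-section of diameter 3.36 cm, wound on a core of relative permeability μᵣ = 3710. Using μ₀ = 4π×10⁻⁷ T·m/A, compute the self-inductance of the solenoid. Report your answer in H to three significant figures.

L ≈ 372 H

A = π(d/2)² = π(1.680×10^-2 m)² = 8.867×10^-4 m².
For a long solenoid, L = μ₀μᵣN²A/ℓ.
L = (4π×10⁻⁷)(3710)(4510)²(8.867×10^-4)/(0.226 m) = 372 H.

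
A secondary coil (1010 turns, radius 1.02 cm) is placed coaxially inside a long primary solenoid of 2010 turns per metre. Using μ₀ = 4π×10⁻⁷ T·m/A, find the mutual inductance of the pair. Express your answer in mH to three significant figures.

The outer solenoid produces a uniform field B₁ = μ₀n₁I₁ across the inner coil,
so the flux linkage is N₂Φ = N₂B₁A₂ = μ₀n₁N₂A₂·I₁, giving M = μ₀n₁N₂A₂.
A₂ = πr² = π(1.020×10^-2 m)² = 3.269×10^-4 m².
M = (4π×10⁻⁷)(2010)(1010)(3.269×10^-4) = 8.338×10^-4 H.

M ≈ 0.834 mH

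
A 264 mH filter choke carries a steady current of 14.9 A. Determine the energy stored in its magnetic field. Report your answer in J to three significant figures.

Stored magnetic energy: U = ½LI².
U = ½(0.264 H)(14.9 A)² = 29.31 J.

U ≈ 29.3 J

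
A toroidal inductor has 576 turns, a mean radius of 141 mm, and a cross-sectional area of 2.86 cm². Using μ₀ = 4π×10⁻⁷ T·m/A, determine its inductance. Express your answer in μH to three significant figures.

L ≈ 135 μH

For a thin toroid, L = μ₀N²A/(2πR).
L = (4π×10⁻⁷)(576)²(2.860×10^-4) / (2π×0.141 m) = 1.346×10^-4 H.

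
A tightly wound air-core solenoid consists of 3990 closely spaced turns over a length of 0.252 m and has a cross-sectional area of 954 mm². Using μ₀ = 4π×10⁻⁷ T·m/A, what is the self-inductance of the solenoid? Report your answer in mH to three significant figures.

L ≈ 75.7 mH

A = 954 mm² = 9.540×10^-4 m².
For a long solenoid, L = μ₀N²A/ℓ.
L = (4π×10⁻⁷)(3990)²(9.540×10^-4)/(0.252 m) = 7.574×10^-2 H.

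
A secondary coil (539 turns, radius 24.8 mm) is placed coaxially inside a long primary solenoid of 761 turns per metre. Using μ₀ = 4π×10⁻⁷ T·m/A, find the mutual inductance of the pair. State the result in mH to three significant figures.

M ≈ 0.996 mH

The outer solenoid produces a uniform field B₁ = μ₀n₁I₁ across the inner coil,
so the flux linkage is N₂Φ = N₂B₁A₂ = μ₀n₁N₂A₂·I₁, giving M = μ₀n₁N₂A₂.
A₂ = πr² = π(2.480×10^-2 m)² = 1.932×10^-3 m².
M = (4π×10⁻⁷)(761)(539)(1.932×10^-3) = 9.959×10^-4 H.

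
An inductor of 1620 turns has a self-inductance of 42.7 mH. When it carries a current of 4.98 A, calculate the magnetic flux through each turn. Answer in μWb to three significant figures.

Φ_B ≈ 131 μWb

From L = NΦ_B/I, the flux per turn is Φ_B = LI/N.
Φ_B = (4.270×10^-2 H)(4.98 A)/1620 = 1.313×10^-4 Wb.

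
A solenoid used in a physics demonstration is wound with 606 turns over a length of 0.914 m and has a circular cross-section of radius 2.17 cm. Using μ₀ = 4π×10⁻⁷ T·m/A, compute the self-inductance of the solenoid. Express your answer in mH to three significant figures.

A = πr² = π(2.170×10^-2 m)² = 1.479×10^-3 m².
For a long solenoid, L = μ₀N²A/ℓ.
L = (4π×10⁻⁷)(606)²(1.479×10^-3)/(0.914 m) = 7.469×10^-4 H.

L ≈ 0.747 mH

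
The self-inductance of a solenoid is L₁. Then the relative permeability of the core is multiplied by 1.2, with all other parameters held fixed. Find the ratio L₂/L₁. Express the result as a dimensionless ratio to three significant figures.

L₂/L₁ = 1.20

For a solenoid, L ∝ μᵣN²A/ℓ.
L₂/L₁ = (1.2) = 1.20.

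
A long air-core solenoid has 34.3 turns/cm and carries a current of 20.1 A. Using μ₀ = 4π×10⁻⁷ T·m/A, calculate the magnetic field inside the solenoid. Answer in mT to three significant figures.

B ≈ 86.6 mT

Inside a long solenoid, B = μ₀nI.
B = (4π×10⁻⁷)(3.430×10^3 m⁻¹)(20.1 A) = 8.664×10^-2 T.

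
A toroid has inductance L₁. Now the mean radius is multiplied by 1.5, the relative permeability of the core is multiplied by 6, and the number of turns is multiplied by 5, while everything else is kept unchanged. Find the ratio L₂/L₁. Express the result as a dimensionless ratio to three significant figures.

L₂/L₁ = 100

For a toroid, L ∝ μᵣN²A/R.
L₂/L₁ = (1.5)^-1 × (6) × (5)^2 = 100.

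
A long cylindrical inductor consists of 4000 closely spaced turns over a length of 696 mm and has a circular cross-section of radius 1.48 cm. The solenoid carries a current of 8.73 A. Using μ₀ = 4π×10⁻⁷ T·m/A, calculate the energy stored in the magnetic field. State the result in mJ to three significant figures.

A = πr² = π(1.480×10^-2 m)² = 6.881×10^-4 m².
L = μ₀N²A/ℓ = (4π×10⁻⁷)(4000)²(6.881×10^-4)/(0.696) = 1.988×10^-2 H.
U = ½LI² = ½(1.988×10^-2)(8.73)² = 0.7575 J.

U ≈ 758 mJ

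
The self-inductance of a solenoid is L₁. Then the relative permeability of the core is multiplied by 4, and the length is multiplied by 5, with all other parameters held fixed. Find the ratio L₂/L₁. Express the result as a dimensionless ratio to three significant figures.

For a solenoid, L ∝ μᵣN²A/ℓ.
L₂/L₁ = (4) × (5)^-1 = 0.800.

L₂/L₁ = 0.800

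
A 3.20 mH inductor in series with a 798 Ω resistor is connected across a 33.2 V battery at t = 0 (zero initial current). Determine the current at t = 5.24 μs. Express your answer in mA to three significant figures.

τ = L/R = 3.200×10^-3/798 = 4.010×10^-6 s; final current I_∞ = ε/R = 33.2/798 = 4.160×10^-2 A.
I(t) = I_∞(1 − e^(−t/τ)) with t/τ = 1.307.
I = (4.160×10^-2)(1 − e^(−1.307)) = 3.034×10^-2 A.

I ≈ 30.3 mA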